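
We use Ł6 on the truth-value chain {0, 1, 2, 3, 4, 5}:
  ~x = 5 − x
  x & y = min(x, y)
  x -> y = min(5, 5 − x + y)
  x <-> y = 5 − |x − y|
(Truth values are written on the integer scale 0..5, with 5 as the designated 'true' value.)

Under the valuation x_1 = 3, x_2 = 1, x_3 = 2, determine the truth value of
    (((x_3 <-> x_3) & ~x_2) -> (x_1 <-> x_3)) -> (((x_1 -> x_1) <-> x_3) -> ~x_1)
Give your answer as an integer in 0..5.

5

x_3 <-> x_3 = 2 <-> 2 = 5
~x_2 = ~1 = 4
(x_3 <-> x_3) & ~x_2 = 5 & 4 = 4
x_1 <-> x_3 = 3 <-> 2 = 4
((x_3 <-> x_3) & ~x_2) -> (x_1 <-> x_3) = 4 -> 4 = 5
x_1 -> x_1 = 3 -> 3 = 5
(x_1 -> x_1) <-> x_3 = 5 <-> 2 = 2
~x_1 = ~3 = 2
((x_1 -> x_1) <-> x_3) -> ~x_1 = 2 -> 2 = 5
(((x_3 <-> x_3) & ~x_2) -> (x_1 <-> x_3)) -> (((x_1 -> x_1) <-> x_3) -> ~x_1) = 5 -> 5 = 5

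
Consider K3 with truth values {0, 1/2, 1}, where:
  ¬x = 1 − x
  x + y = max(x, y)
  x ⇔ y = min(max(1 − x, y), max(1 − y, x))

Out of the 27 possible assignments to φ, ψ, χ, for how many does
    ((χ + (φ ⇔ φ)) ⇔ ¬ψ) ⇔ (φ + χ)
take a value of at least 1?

value 1: 6 assignments (counts)
value 1/2: 15 assignments
value 0: 6 assignments
So 6 of the 27 assignments meet the threshold.

6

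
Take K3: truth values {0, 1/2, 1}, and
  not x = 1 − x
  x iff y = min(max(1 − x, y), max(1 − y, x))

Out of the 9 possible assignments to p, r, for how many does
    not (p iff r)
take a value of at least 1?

p = 0, r = 0 ↦ 0  <
p = 0, r = 1/2 ↦ 1/2  <
p = 0, r = 1 ↦ 1  ≥
p = 1/2, r = 0 ↦ 1/2  <
p = 1/2, r = 1/2 ↦ 1/2  <
p = 1/2, r = 1 ↦ 1/2  <
p = 1, r = 0 ↦ 1  ≥
p = 1, r = 1/2 ↦ 1/2  <
p = 1, r = 1 ↦ 0  <
So 2 of the 9 assignments meet the threshold.

2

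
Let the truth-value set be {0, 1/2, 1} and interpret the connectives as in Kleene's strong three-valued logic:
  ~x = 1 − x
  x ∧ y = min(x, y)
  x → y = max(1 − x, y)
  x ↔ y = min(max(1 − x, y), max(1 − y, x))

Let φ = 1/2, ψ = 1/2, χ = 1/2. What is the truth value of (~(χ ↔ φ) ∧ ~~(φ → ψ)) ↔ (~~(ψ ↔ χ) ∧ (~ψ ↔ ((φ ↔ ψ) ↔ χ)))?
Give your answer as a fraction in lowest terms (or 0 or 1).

1/2

χ ↔ φ = 1/2 ↔ 1/2 = 1/2
~(χ ↔ φ) = ~1/2 = 1/2
φ → ψ = 1/2 → 1/2 = 1/2
~(φ → ψ) = ~1/2 = 1/2
~~(φ → ψ) = ~1/2 = 1/2
~(χ ↔ φ) ∧ ~~(φ → ψ) = 1/2 ∧ 1/2 = 1/2
ψ ↔ χ = 1/2 ↔ 1/2 = 1/2
~(ψ ↔ χ) = ~1/2 = 1/2
~~(ψ ↔ χ) = ~1/2 = 1/2
~ψ = ~1/2 = 1/2
φ ↔ ψ = 1/2 ↔ 1/2 = 1/2
(φ ↔ ψ) ↔ χ = 1/2 ↔ 1/2 = 1/2
~ψ ↔ ((φ ↔ ψ) ↔ χ) = 1/2 ↔ 1/2 = 1/2
~~(ψ ↔ χ) ∧ (~ψ ↔ ((φ ↔ ψ) ↔ χ)) = 1/2 ∧ 1/2 = 1/2
(~(χ ↔ φ) ∧ ~~(φ → ψ)) ↔ (~~(ψ ↔ χ) ∧ (~ψ ↔ ((φ ↔ ψ) ↔ χ))) = 1/2 ↔ 1/2 = 1/2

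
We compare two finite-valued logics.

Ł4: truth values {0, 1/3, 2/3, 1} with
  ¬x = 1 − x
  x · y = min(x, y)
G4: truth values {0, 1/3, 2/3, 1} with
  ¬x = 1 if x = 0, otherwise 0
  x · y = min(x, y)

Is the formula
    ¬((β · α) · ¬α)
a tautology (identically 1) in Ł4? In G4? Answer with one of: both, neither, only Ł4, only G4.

only G4

In Ł4: at α = 1/3, β = 1/3 the value is 2/3 — not a tautology.
In G4: every assignment gives 1 — tautology.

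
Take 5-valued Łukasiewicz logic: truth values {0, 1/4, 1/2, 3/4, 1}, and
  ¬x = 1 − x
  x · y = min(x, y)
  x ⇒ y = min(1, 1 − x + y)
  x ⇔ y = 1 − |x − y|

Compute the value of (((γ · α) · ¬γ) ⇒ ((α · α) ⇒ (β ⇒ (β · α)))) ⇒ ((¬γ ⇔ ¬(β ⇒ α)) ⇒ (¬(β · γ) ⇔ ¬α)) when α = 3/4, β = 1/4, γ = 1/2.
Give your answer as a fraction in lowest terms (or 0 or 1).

1

γ · α = 1/2 · 3/4 = 1/2
¬γ = ¬1/2 = 1/2
(γ · α) · ¬γ = 1/2 · 1/2 = 1/2
α · α = 3/4 · 3/4 = 3/4
β · α = 1/4 · 3/4 = 1/4
β ⇒ (β · α) = 1/4 ⇒ 1/4 = 1
(α · α) ⇒ (β ⇒ (β · α)) = 3/4 ⇒ 1 = 1
((γ · α) · ¬γ) ⇒ ((α · α) ⇒ (β ⇒ (β · α))) = 1/2 ⇒ 1 = 1
¬γ = ¬1/2 = 1/2
β ⇒ α = 1/4 ⇒ 3/4 = 1
¬(β ⇒ α) = ¬1 = 0
¬γ ⇔ ¬(β ⇒ α) = 1/2 ⇔ 0 = 1/2
β · γ = 1/4 · 1/2 = 1/4
¬(β · γ) = ¬1/4 = 3/4
¬α = ¬3/4 = 1/4
¬(β · γ) ⇔ ¬α = 3/4 ⇔ 1/4 = 1/2
(¬γ ⇔ ¬(β ⇒ α)) ⇒ (¬(β · γ) ⇔ ¬α) = 1/2 ⇒ 1/2 = 1
(((γ · α) · ¬γ) ⇒ ((α · α) ⇒ (β ⇒ (β · α)))) ⇒ ((¬γ ⇔ ¬(β ⇒ α)) ⇒ (¬(β · γ) ⇔ ¬α)) = 1 ⇒ 1 = 1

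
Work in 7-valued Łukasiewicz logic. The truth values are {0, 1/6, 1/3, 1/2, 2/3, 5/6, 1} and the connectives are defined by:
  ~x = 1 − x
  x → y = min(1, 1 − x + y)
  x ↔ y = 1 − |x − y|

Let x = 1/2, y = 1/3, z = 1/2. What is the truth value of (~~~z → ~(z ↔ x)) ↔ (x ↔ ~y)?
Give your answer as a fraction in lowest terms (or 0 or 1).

~z = ~1/2 = 1/2
~~z = ~1/2 = 1/2
~~~z = ~1/2 = 1/2
z ↔ x = 1/2 ↔ 1/2 = 1
~(z ↔ x) = ~1 = 0
~~~z → ~(z ↔ x) = 1/2 → 0 = 1/2
~y = ~1/3 = 2/3
x ↔ ~y = 1/2 ↔ 2/3 = 5/6
(~~~z → ~(z ↔ x)) ↔ (x ↔ ~y) = 1/2 ↔ 5/6 = 2/3

2/3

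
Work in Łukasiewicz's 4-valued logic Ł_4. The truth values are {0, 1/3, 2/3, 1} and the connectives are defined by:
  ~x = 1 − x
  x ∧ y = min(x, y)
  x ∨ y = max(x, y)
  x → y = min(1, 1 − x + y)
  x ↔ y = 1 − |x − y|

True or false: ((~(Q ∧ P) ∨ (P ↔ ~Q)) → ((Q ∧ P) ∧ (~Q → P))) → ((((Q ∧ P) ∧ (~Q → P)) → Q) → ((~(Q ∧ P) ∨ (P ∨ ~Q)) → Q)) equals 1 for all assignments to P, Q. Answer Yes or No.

Counterexample: take P = 1, Q = 1/3.
Q ∧ P = 1/3 ∧ 1 = 1/3
~(Q ∧ P) = ~1/3 = 2/3
~Q = ~1/3 = 2/3
P ↔ ~Q = 1 ↔ 2/3 = 2/3
~(Q ∧ P) ∨ (P ↔ ~Q) = 2/3 ∨ 2/3 = 2/3
Q ∧ P = 1/3 ∧ 1 = 1/3
~Q = ~1/3 = 2/3
~Q → P = 2/3 → 1 = 1
(Q ∧ P) ∧ (~Q → P) = 1/3 ∧ 1 = 1/3
(~(Q ∧ P) ∨ (P ↔ ~Q)) → ((Q ∧ P) ∧ (~Q → P)) = 2/3 → 1/3 = 2/3
Q ∧ P = 1/3 ∧ 1 = 1/3
~Q = ~1/3 = 2/3
~Q → P = 2/3 → 1 = 1
(Q ∧ P) ∧ (~Q → P) = 1/3 ∧ 1 = 1/3
((Q ∧ P) ∧ (~Q → P)) → Q = 1/3 → 1/3 = 1
Q ∧ P = 1/3 ∧ 1 = 1/3
~(Q ∧ P) = ~1/3 = 2/3
~Q = ~1/3 = 2/3
P ∨ ~Q = 1 ∨ 2/3 = 1
~(Q ∧ P) ∨ (P ∨ ~Q) = 2/3 ∨ 1 = 1
(~(Q ∧ P) ∨ (P ∨ ~Q)) → Q = 1 → 1/3 = 1/3
(((Q ∧ P) ∧ (~Q → P)) → Q) → ((~(Q ∧ P) ∨ (P ∨ ~Q)) → Q) = 1 → 1/3 = 1/3
((~(Q ∧ P) ∨ (P ↔ ~Q)) → ((Q ∧ P) ∧ (~Q → P))) → ((((Q ∧ P) ∧ (~Q → P)) → Q) → ((~(Q ∧ P) ∨ (P ∨ ~Q)) → Q)) = 2/3 → 1/3 = 2/3
This gives 2/3 ≠ 1.

No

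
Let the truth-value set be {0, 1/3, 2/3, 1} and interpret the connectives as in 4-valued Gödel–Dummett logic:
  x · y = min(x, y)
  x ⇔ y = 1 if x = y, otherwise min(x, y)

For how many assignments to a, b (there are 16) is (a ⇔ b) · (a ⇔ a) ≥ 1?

a = 0, b = 0 ↦ 1  ≥
a = 0, b = 1/3 ↦ 0  <
a = 0, b = 2/3 ↦ 0  <
a = 0, b = 1 ↦ 0  <
a = 1/3, b = 0 ↦ 0  <
a = 1/3, b = 1/3 ↦ 1  ≥
a = 1/3, b = 2/3 ↦ 1/3  <
a = 1/3, b = 1 ↦ 1/3  <
a = 2/3, b = 0 ↦ 0  <
a = 2/3, b = 1/3 ↦ 1/3  <
a = 2/3, b = 2/3 ↦ 1  ≥
a = 2/3, b = 1 ↦ 2/3  <
a = 1, b = 0 ↦ 0  <
a = 1, b = 1/3 ↦ 1/3  <
a = 1, b = 2/3 ↦ 2/3  <
a = 1, b = 1 ↦ 1  ≥
So 4 of the 16 assignments meet the threshold.

4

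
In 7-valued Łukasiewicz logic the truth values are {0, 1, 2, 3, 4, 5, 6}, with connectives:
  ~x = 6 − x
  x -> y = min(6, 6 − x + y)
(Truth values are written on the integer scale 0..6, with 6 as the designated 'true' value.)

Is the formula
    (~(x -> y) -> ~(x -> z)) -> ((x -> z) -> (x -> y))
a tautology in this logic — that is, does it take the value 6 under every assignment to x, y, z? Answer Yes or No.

Yes

At x = 1, y = 0, z = 0, for instance:
x -> y = 1 -> 0 = 5
~(x -> y) = ~5 = 1
x -> z = 1 -> 0 = 5
~(x -> z) = ~5 = 1
~(x -> y) -> ~(x -> z) = 1 -> 1 = 6
(x -> z) -> (x -> y) = 5 -> 5 = 6
(~(x -> y) -> ~(x -> z)) -> ((x -> z) -> (x -> y)) = 6 -> 6 = 6
and checking the remaining 342 assignments likewise gives ≥ 6 in every case.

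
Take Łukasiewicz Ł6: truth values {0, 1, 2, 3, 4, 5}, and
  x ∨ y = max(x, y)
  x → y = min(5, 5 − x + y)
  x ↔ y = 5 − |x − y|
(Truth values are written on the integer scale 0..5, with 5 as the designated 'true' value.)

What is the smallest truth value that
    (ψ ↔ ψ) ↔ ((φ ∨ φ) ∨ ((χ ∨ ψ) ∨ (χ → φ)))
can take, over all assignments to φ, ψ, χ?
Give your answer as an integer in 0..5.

3

Take φ = 0, ψ = 0, χ = 2:
ψ ↔ ψ = 0 ↔ 0 = 5
φ ∨ φ = 0 ∨ 0 = 0
χ ∨ ψ = 2 ∨ 0 = 2
χ → φ = 2 → 0 = 3
(χ ∨ ψ) ∨ (χ → φ) = 2 ∨ 3 = 3
(φ ∨ φ) ∨ ((χ ∨ ψ) ∨ (χ → φ)) = 0 ∨ 3 = 3
(ψ ↔ ψ) ↔ ((φ ∨ φ) ∨ ((χ ∨ ψ) ∨ (χ → φ))) = 5 ↔ 3 = 3
No assignment yields a value below 3, so this is the minimum.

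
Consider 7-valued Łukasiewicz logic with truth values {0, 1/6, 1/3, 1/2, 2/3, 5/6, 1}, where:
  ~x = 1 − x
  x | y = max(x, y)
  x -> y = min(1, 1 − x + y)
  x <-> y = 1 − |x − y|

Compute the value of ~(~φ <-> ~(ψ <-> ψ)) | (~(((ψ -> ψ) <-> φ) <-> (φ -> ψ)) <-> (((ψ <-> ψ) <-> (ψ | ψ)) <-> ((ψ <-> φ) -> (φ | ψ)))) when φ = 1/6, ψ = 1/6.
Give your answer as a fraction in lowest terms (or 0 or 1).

~φ = ~1/6 = 5/6
ψ <-> ψ = 1/6 <-> 1/6 = 1
~(ψ <-> ψ) = ~1 = 0
~φ <-> ~(ψ <-> ψ) = 5/6 <-> 0 = 1/6
~(~φ <-> ~(ψ <-> ψ)) = ~1/6 = 5/6
ψ -> ψ = 1/6 -> 1/6 = 1
(ψ -> ψ) <-> φ = 1 <-> 1/6 = 1/6
φ -> ψ = 1/6 -> 1/6 = 1
((ψ -> ψ) <-> φ) <-> (φ -> ψ) = 1/6 <-> 1 = 1/6
~(((ψ -> ψ) <-> φ) <-> (φ -> ψ)) = ~1/6 = 5/6
ψ <-> ψ = 1/6 <-> 1/6 = 1
ψ | ψ = 1/6 | 1/6 = 1/6
(ψ <-> ψ) <-> (ψ | ψ) = 1 <-> 1/6 = 1/6
ψ <-> φ = 1/6 <-> 1/6 = 1
φ | ψ = 1/6 | 1/6 = 1/6
(ψ <-> φ) -> (φ | ψ) = 1 -> 1/6 = 1/6
((ψ <-> ψ) <-> (ψ | ψ)) <-> ((ψ <-> φ) -> (φ | ψ)) = 1/6 <-> 1/6 = 1
~(((ψ -> ψ) <-> φ) <-> (φ -> ψ)) <-> (((ψ <-> ψ) <-> (ψ | ψ)) <-> ((ψ <-> φ) -> (φ | ψ))) = 5/6 <-> 1 = 5/6
~(~φ <-> ~(ψ <-> ψ)) | (~(((ψ -> ψ) <-> φ) <-> (φ -> ψ)) <-> (((ψ <-> ψ) <-> (ψ | ψ)) <-> ((ψ <-> φ) -> (φ | ψ)))) = 5/6 | 5/6 = 5/6

5/6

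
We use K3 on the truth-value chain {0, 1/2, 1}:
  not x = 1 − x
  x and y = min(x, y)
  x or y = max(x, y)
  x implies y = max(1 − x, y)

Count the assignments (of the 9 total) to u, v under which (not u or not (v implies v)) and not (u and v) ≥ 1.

3

u = 0, v = 0 ↦ 1  ≥
u = 0, v = 1/2 ↦ 1  ≥
u = 0, v = 1 ↦ 1  ≥
u = 1/2, v = 0 ↦ 1/2  <
u = 1/2, v = 1/2 ↦ 1/2  <
u = 1/2, v = 1 ↦ 1/2  <
u = 1, v = 0 ↦ 0  <
u = 1, v = 1/2 ↦ 1/2  <
u = 1, v = 1 ↦ 0  <
So 3 of the 9 assignments meet the threshold.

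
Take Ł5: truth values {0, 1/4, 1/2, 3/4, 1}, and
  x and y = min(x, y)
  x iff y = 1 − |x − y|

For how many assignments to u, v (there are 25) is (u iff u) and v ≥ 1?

value 1: 5 assignments (counts)
value 3/4: 5 assignments
value 1/2: 5 assignments
value 1/4: 5 assignments
value 0: 5 assignments
So 5 of the 25 assignments meet the threshold.

5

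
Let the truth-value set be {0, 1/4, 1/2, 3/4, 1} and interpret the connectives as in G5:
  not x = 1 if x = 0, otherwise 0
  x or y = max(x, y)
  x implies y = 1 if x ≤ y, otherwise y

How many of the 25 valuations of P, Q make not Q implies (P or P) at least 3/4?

value 1: 21 assignments (counts)
value 3/4: 1 assignment (counts)
value 1/2: 1 assignment
value 1/4: 1 assignment
value 0: 1 assignment
So 22 of the 25 assignments meet the threshold.

22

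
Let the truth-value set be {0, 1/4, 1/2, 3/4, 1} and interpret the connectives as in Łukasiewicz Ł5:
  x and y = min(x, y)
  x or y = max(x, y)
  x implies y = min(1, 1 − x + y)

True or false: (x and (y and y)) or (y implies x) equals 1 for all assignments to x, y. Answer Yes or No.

Counterexample: take x = 0, y = 1/4.
y and y = 1/4 and 1/4 = 1/4
x and (y and y) = 0 and 1/4 = 0
y implies x = 1/4 implies 0 = 3/4
(x and (y and y)) or (y implies x) = 0 or 3/4 = 3/4
This gives 3/4 ≠ 1.

No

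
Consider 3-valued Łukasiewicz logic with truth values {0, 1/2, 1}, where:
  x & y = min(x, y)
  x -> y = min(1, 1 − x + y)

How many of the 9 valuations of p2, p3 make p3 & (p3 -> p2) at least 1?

1

p2 = 0, p3 = 0 ↦ 0  <
p2 = 0, p3 = 1/2 ↦ 1/2  <
p2 = 0, p3 = 1 ↦ 0  <
p2 = 1/2, p3 = 0 ↦ 0  <
p2 = 1/2, p3 = 1/2 ↦ 1/2  <
p2 = 1/2, p3 = 1 ↦ 1/2  <
p2 = 1, p3 = 0 ↦ 0  <
p2 = 1, p3 = 1/2 ↦ 1/2  <
p2 = 1, p3 = 1 ↦ 1  ≥
So 1 of the 9 assignments meets the threshold.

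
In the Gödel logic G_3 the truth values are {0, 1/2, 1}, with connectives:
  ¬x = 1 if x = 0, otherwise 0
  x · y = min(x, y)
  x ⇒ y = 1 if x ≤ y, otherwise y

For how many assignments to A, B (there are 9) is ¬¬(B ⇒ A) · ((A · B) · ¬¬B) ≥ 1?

A = 0, B = 0 ↦ 0  <
A = 0, B = 1/2 ↦ 0  <
A = 0, B = 1 ↦ 0  <
A = 1/2, B = 0 ↦ 0  <
A = 1/2, B = 1/2 ↦ 1/2  <
A = 1/2, B = 1 ↦ 1/2  <
A = 1, B = 0 ↦ 0  <
A = 1, B = 1/2 ↦ 1/2  <
A = 1, B = 1 ↦ 1  ≥
So 1 of the 9 assignments meets the threshold.

1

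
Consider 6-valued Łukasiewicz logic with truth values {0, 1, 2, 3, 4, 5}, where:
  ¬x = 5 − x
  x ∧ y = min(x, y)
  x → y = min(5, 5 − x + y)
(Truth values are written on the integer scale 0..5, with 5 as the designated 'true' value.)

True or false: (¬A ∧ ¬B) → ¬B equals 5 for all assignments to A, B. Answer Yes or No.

Yes

At A = 3, B = 3, for instance:
¬A = ¬3 = 2
¬B = ¬3 = 2
¬A ∧ ¬B = 2 ∧ 2 = 2
(¬A ∧ ¬B) → ¬B = 2 → 2 = 5
and checking the remaining 35 assignments likewise gives ≥ 5 in every case.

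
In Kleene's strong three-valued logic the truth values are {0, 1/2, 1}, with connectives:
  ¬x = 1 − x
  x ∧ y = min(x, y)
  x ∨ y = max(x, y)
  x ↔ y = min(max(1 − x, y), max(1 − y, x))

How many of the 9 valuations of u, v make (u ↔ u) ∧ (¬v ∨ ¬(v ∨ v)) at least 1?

2

u = 0, v = 0 ↦ 1  ≥
u = 0, v = 1/2 ↦ 1/2  <
u = 0, v = 1 ↦ 0  <
u = 1/2, v = 0 ↦ 1/2  <
u = 1/2, v = 1/2 ↦ 1/2  <
u = 1/2, v = 1 ↦ 0  <
u = 1, v = 0 ↦ 1  ≥
u = 1, v = 1/2 ↦ 1/2  <
u = 1, v = 1 ↦ 0  <
So 2 of the 9 assignments meet the threshold.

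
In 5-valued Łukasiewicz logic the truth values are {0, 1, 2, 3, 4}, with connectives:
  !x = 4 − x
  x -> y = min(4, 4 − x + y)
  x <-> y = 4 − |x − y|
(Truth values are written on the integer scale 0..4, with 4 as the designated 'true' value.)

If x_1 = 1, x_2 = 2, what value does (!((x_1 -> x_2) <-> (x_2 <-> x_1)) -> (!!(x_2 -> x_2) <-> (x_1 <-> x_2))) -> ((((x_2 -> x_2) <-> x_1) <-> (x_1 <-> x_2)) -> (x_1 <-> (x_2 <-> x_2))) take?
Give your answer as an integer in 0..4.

x_1 -> x_2 = 1 -> 2 = 4
x_2 <-> x_1 = 2 <-> 1 = 3
(x_1 -> x_2) <-> (x_2 <-> x_1) = 4 <-> 3 = 3
!((x_1 -> x_2) <-> (x_2 <-> x_1)) = !3 = 1
x_2 -> x_2 = 2 -> 2 = 4
!(x_2 -> x_2) = !4 = 0
!!(x_2 -> x_2) = !0 = 4
x_1 <-> x_2 = 1 <-> 2 = 3
!!(x_2 -> x_2) <-> (x_1 <-> x_2) = 4 <-> 3 = 3
!((x_1 -> x_2) <-> (x_2 <-> x_1)) -> (!!(x_2 -> x_2) <-> (x_1 <-> x_2)) = 1 -> 3 = 4
x_2 -> x_2 = 2 -> 2 = 4
(x_2 -> x_2) <-> x_1 = 4 <-> 1 = 1
x_1 <-> x_2 = 1 <-> 2 = 3
((x_2 -> x_2) <-> x_1) <-> (x_1 <-> x_2) = 1 <-> 3 = 2
x_2 <-> x_2 = 2 <-> 2 = 4
x_1 <-> (x_2 <-> x_2) = 1 <-> 4 = 1
(((x_2 -> x_2) <-> x_1) <-> (x_1 <-> x_2)) -> (x_1 <-> (x_2 <-> x_2)) = 2 -> 1 = 3
(!((x_1 -> x_2) <-> (x_2 <-> x_1)) -> (!!(x_2 -> x_2) <-> (x_1 <-> x_2))) -> ((((x_2 -> x_2) <-> x_1) <-> (x_1 <-> x_2)) -> (x_1 <-> (x_2 <-> x_2))) = 4 -> 3 = 3

3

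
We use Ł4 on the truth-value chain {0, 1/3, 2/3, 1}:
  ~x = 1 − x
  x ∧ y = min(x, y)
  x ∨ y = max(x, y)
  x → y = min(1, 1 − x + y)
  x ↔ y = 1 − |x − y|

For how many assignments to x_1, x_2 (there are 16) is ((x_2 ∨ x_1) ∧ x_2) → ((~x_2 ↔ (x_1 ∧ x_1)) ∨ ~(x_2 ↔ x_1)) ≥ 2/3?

x_1 = 0, x_2 = 0 ↦ 1  ≥
x_1 = 0, x_2 = 1/3 ↦ 1  ≥
x_1 = 0, x_2 = 2/3 ↦ 1  ≥
x_1 = 0, x_2 = 1 ↦ 1  ≥
x_1 = 1/3, x_2 = 0 ↦ 1  ≥
x_1 = 1/3, x_2 = 1/3 ↦ 1  ≥
x_1 = 1/3, x_2 = 2/3 ↦ 1  ≥
x_1 = 1/3, x_2 = 1 ↦ 2/3  ≥
x_1 = 2/3, x_2 = 0 ↦ 1  ≥
x_1 = 2/3, x_2 = 1/3 ↦ 1  ≥
x_1 = 2/3, x_2 = 2/3 ↦ 1  ≥
x_1 = 2/3, x_2 = 1 ↦ 1/3  <
x_1 = 1, x_2 = 0 ↦ 1  ≥
x_1 = 1, x_2 = 1/3 ↦ 1  ≥
x_1 = 1, x_2 = 2/3 ↦ 2/3  ≥
x_1 = 1, x_2 = 1 ↦ 0  <
So 14 of the 16 assignments meet the threshold.

14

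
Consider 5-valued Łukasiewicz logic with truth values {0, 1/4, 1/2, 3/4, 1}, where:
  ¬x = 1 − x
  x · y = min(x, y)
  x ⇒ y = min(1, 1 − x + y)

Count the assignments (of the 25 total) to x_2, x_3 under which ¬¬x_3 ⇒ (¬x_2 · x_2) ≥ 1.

value 1: 9 assignments (counts)
value 3/4: 5 assignments
value 1/2: 5 assignments
value 1/4: 4 assignments
value 0: 2 assignments
So 9 of the 25 assignments meet the threshold.

9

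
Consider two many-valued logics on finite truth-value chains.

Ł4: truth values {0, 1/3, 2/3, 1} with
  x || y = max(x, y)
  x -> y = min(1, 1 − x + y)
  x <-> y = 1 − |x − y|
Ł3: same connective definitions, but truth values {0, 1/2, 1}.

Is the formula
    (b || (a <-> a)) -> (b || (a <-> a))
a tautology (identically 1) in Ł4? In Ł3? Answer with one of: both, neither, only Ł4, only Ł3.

In Ł4: every assignment gives 1 — tautology.
In Ł3: every assignment gives 1 — tautology.

both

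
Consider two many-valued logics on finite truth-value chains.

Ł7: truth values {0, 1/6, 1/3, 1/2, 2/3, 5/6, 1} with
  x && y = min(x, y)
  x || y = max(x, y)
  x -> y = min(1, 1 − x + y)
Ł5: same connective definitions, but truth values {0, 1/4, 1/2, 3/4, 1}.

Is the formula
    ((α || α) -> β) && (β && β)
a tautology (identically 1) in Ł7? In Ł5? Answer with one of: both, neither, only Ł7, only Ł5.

neither

In Ł7: at α = 0, β = 0 the value is 0 — not a tautology.
In Ł5: at α = 0, β = 0 the value is 0 — not a tautology.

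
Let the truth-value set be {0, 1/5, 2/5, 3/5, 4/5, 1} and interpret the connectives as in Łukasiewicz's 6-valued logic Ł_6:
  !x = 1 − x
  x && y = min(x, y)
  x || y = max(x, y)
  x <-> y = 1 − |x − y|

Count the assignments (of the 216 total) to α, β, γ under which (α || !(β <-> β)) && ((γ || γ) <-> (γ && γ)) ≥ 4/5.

value 1: 36 assignments (counts)
value 4/5: 36 assignments (counts)
value 3/5: 36 assignments
value 2/5: 36 assignments
value 1/5: 36 assignments
value 0: 36 assignments
So 72 of the 216 assignments meet the threshold.

72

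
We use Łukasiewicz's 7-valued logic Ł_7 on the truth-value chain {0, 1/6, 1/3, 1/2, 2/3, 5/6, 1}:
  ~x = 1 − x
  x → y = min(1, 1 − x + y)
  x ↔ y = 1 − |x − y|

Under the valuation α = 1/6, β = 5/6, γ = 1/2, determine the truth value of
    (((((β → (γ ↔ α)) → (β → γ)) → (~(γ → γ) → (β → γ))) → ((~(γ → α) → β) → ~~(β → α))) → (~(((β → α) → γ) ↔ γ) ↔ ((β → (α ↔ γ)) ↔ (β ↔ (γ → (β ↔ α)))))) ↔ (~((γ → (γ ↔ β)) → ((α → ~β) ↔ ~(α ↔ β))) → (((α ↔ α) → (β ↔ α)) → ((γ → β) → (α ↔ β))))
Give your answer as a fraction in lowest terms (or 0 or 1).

1

γ ↔ α = 1/2 ↔ 1/6 = 2/3
β → (γ ↔ α) = 5/6 → 2/3 = 5/6
β → γ = 5/6 → 1/2 = 2/3
(β → (γ ↔ α)) → (β → γ) = 5/6 → 2/3 = 5/6
γ → γ = 1/2 → 1/2 = 1
~(γ → γ) = ~1 = 0
β → γ = 5/6 → 1/2 = 2/3
~(γ → γ) → (β → γ) = 0 → 2/3 = 1
((β → (γ ↔ α)) → (β → γ)) → (~(γ → γ) → (β → γ)) = 5/6 → 1 = 1
γ → α = 1/2 → 1/6 = 2/3
~(γ → α) = ~2/3 = 1/3
~(γ → α) → β = 1/3 → 5/6 = 1
β → α = 5/6 → 1/6 = 1/3
~(β → α) = ~1/3 = 2/3
~~(β → α) = ~2/3 = 1/3
(~(γ → α) → β) → ~~(β → α) = 1 → 1/3 = 1/3
(((β → (γ ↔ α)) → (β → γ)) → (~(γ → γ) → (β → γ))) → ((~(γ → α) → β) → ~~(β → α)) = 1 → 1/3 = 1/3
β → α = 5/6 → 1/6 = 1/3
(β → α) → γ = 1/3 → 1/2 = 1
((β → α) → γ) ↔ γ = 1 ↔ 1/2 = 1/2
~(((β → α) → γ) ↔ γ) = ~1/2 = 1/2
α ↔ γ = 1/6 ↔ 1/2 = 2/3
β → (α ↔ γ) = 5/6 → 2/3 = 5/6
β ↔ α = 5/6 ↔ 1/6 = 1/3
γ → (β ↔ α) = 1/2 → 1/3 = 5/6
β ↔ (γ → (β ↔ α)) = 5/6 ↔ 5/6 = 1
(β → (α ↔ γ)) ↔ (β ↔ (γ → (β ↔ α))) = 5/6 ↔ 1 = 5/6
~(((β → α) → γ) ↔ γ) ↔ ((β → (α ↔ γ)) ↔ (β ↔ (γ → (β ↔ α)))) = 1/2 ↔ 5/6 = 2/3
((((β → (γ ↔ α)) → (β → γ)) → (~(γ → γ) → (β → γ))) → ((~(γ → α) → β) → ~~(β → α))) → (~(((β → α) → γ) ↔ γ) ↔ ((β → (α ↔ γ)) ↔ (β ↔ (γ → (β ↔ α))))) = 1/3 → 2/3 = 1
γ ↔ β = 1/2 ↔ 5/6 = 2/3
γ → (γ ↔ β) = 1/2 → 2/3 = 1
~β = ~5/6 = 1/6
α → ~β = 1/6 → 1/6 = 1
α ↔ β = 1/6 ↔ 5/6 = 1/3
~(α ↔ β) = ~1/3 = 2/3
(α → ~β) ↔ ~(α ↔ β) = 1 ↔ 2/3 = 2/3
(γ → (γ ↔ β)) → ((α → ~β) ↔ ~(α ↔ β)) = 1 → 2/3 = 2/3
~((γ → (γ ↔ β)) → ((α → ~β) ↔ ~(α ↔ β))) = ~2/3 = 1/3
α ↔ α = 1/6 ↔ 1/6 = 1
β ↔ α = 5/6 ↔ 1/6 = 1/3
(α ↔ α) → (β ↔ α) = 1 → 1/3 = 1/3
γ → β = 1/2 → 5/6 = 1
α ↔ β = 1/6 ↔ 5/6 = 1/3
(γ → β) → (α ↔ β) = 1 → 1/3 = 1/3
((α ↔ α) → (β ↔ α)) → ((γ → β) → (α ↔ β)) = 1/3 → 1/3 = 1
~((γ → (γ ↔ β)) → ((α → ~β) ↔ ~(α ↔ β))) → (((α ↔ α) → (β ↔ α)) → ((γ → β) → (α ↔ β))) = 1/3 → 1 = 1
(((((β → (γ ↔ α)) → (β → γ)) → (~(γ → γ) → (β → γ))) → ((~(γ → α) → β) → ~~(β → α))) → (~(((β → α) → γ) ↔ γ) ↔ ((β → (α ↔ γ)) ↔ (β ↔ (γ → (β ↔ α)))))) ↔ (~((γ → (γ ↔ β)) → ((α → ~β) ↔ ~(α ↔ β))) → (((α ↔ α) → (β ↔ α)) → ((γ → β) → (α ↔ β)))) = 1 ↔ 1 = 1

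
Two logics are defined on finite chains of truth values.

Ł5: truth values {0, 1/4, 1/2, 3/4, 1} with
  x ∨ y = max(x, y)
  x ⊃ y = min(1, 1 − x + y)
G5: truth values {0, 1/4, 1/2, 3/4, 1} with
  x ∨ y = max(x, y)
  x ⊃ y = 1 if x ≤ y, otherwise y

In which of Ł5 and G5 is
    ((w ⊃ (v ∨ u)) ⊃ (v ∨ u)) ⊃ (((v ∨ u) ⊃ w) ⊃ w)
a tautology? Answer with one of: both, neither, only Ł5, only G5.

only Ł5

In Ł5: every assignment gives 1 — tautology.
In G5: at u = 0, v = 0, w = 1/4 the value is 1/4 — not a tautology.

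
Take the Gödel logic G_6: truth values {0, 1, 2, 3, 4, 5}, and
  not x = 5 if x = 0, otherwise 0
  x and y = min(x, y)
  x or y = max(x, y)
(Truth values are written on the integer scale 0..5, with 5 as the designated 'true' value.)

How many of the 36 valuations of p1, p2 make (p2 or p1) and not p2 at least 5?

value 5: 1 assignment (counts)
value 4: 1 assignment
value 3: 1 assignment
value 2: 1 assignment
value 1: 1 assignment
value 0: 31 assignments
So 1 of the 36 assignments meets the threshold.

1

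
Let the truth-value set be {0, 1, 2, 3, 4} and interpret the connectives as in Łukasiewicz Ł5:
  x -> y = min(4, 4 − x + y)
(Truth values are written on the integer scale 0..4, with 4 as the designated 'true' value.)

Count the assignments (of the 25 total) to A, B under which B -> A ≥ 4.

15

value 4: 15 assignments (counts)
value 3: 4 assignments
value 2: 3 assignments
value 1: 2 assignments
value 0: 1 assignment
So 15 of the 25 assignments meet the threshold.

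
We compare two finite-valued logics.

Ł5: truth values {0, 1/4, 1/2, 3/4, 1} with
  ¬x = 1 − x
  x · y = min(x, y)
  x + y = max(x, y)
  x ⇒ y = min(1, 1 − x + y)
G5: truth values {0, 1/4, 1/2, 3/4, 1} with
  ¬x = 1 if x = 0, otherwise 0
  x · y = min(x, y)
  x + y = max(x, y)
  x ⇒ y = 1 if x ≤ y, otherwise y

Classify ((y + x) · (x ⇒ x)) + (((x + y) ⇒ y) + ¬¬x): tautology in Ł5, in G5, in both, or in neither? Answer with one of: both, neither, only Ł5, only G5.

In Ł5: at x = 1/4, y = 0 the value is 3/4 — not a tautology.
In G5: every assignment gives 1 — tautology.

only G5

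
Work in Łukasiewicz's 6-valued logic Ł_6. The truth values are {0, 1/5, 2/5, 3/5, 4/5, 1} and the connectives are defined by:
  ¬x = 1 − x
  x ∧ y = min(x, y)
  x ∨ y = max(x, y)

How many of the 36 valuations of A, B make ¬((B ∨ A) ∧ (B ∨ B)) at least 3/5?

18

value 1: 6 assignments (counts)
value 4/5: 6 assignments (counts)
value 3/5: 6 assignments (counts)
value 2/5: 6 assignments
value 1/5: 6 assignments
value 0: 6 assignments
So 18 of the 36 assignments meet the threshold.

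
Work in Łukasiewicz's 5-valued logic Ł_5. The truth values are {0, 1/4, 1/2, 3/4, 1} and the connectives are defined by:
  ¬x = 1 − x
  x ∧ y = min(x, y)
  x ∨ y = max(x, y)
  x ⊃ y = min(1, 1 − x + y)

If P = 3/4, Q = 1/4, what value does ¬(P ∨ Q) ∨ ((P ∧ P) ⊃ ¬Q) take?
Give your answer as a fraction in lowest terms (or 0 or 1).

1

P ∨ Q = 3/4 ∨ 1/4 = 3/4
¬(P ∨ Q) = ¬3/4 = 1/4
P ∧ P = 3/4 ∧ 3/4 = 3/4
¬Q = ¬1/4 = 3/4
(P ∧ P) ⊃ ¬Q = 3/4 ⊃ 3/4 = 1
¬(P ∨ Q) ∨ ((P ∧ P) ⊃ ¬Q) = 1/4 ∨ 1 = 1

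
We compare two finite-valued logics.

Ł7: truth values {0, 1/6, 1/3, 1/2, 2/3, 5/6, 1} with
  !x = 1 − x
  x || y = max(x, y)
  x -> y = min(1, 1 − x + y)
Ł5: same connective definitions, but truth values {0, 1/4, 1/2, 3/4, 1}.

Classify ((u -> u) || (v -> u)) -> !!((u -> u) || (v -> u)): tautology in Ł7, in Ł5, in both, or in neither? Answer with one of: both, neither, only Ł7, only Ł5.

both

In Ł7: every assignment gives 1 — tautology.
In Ł5: every assignment gives 1 — tautology.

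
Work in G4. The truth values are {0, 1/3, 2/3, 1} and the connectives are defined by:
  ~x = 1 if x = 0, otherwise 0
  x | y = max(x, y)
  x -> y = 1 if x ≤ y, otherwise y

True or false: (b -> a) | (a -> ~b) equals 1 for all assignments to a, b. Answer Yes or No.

No

Counterexample: take a = 1/3, b = 2/3.
b -> a = 2/3 -> 1/3 = 1/3
~b = ~2/3 = 0
a -> ~b = 1/3 -> 0 = 0
(b -> a) | (a -> ~b) = 1/3 | 0 = 1/3
This gives 1/3 ≠ 1.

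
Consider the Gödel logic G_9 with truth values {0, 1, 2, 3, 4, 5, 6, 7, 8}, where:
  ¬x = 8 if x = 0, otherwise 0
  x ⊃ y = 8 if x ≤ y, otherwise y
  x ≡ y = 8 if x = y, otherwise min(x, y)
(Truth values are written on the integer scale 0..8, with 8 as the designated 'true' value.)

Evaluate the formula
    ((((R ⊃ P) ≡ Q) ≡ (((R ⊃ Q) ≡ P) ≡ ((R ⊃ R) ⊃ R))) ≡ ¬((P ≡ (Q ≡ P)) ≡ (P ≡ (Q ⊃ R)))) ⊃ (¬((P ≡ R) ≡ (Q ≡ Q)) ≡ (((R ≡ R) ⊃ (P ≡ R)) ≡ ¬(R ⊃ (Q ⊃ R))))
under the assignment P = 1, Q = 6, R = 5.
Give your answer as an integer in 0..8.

8

R ⊃ P = 5 ⊃ 1 = 1
(R ⊃ P) ≡ Q = 1 ≡ 6 = 1
R ⊃ Q = 5 ⊃ 6 = 8
(R ⊃ Q) ≡ P = 8 ≡ 1 = 1
R ⊃ R = 5 ⊃ 5 = 8
(R ⊃ R) ⊃ R = 8 ⊃ 5 = 5
((R ⊃ Q) ≡ P) ≡ ((R ⊃ R) ⊃ R) = 1 ≡ 5 = 1
((R ⊃ P) ≡ Q) ≡ (((R ⊃ Q) ≡ P) ≡ ((R ⊃ R) ⊃ R)) = 1 ≡ 1 = 8
Q ≡ P = 6 ≡ 1 = 1
P ≡ (Q ≡ P) = 1 ≡ 1 = 8
Q ⊃ R = 6 ⊃ 5 = 5
P ≡ (Q ⊃ R) = 1 ≡ 5 = 1
(P ≡ (Q ≡ P)) ≡ (P ≡ (Q ⊃ R)) = 8 ≡ 1 = 1
¬((P ≡ (Q ≡ P)) ≡ (P ≡ (Q ⊃ R))) = ¬1 = 0
(((R ⊃ P) ≡ Q) ≡ (((R ⊃ Q) ≡ P) ≡ ((R ⊃ R) ⊃ R))) ≡ ¬((P ≡ (Q ≡ P)) ≡ (P ≡ (Q ⊃ R))) = 8 ≡ 0 = 0
P ≡ R = 1 ≡ 5 = 1
Q ≡ Q = 6 ≡ 6 = 8
(P ≡ R) ≡ (Q ≡ Q) = 1 ≡ 8 = 1
¬((P ≡ R) ≡ (Q ≡ Q)) = ¬1 = 0
R ≡ R = 5 ≡ 5 = 8
P ≡ R = 1 ≡ 5 = 1
(R ≡ R) ⊃ (P ≡ R) = 8 ⊃ 1 = 1
Q ⊃ R = 6 ⊃ 5 = 5
R ⊃ (Q ⊃ R) = 5 ⊃ 5 = 8
¬(R ⊃ (Q ⊃ R)) = ¬8 = 0
((R ≡ R) ⊃ (P ≡ R)) ≡ ¬(R ⊃ (Q ⊃ R)) = 1 ≡ 0 = 0
¬((P ≡ R) ≡ (Q ≡ Q)) ≡ (((R ≡ R) ⊃ (P ≡ R)) ≡ ¬(R ⊃ (Q ⊃ R))) = 0 ≡ 0 = 8
((((R ⊃ P) ≡ Q) ≡ (((R ⊃ Q) ≡ P) ≡ ((R ⊃ R) ⊃ R))) ≡ ¬((P ≡ (Q ≡ P)) ≡ (P ≡ (Q ⊃ R)))) ⊃ (¬((P ≡ R) ≡ (Q ≡ Q)) ≡ (((R ≡ R) ⊃ (P ≡ R)) ≡ ¬(R ⊃ (Q ⊃ R)))) = 0 ⊃ 8 = 8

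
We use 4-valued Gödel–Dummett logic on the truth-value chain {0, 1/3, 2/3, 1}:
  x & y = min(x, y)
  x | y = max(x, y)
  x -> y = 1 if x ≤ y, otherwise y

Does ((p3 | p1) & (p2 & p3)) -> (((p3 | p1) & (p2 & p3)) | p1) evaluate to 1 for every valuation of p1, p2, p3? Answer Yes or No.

Yes

At p1 = 0, p2 = 1/3, p3 = 1/3, for instance:
p3 | p1 = 1/3 | 0 = 1/3
p2 & p3 = 1/3 & 1/3 = 1/3
(p3 | p1) & (p2 & p3) = 1/3 & 1/3 = 1/3
((p3 | p1) & (p2 & p3)) | p1 = 1/3 | 0 = 1/3
((p3 | p1) & (p2 & p3)) -> (((p3 | p1) & (p2 & p3)) | p1) = 1/3 -> 1/3 = 1
and checking the remaining 63 assignments likewise gives ≥ 1 in every case.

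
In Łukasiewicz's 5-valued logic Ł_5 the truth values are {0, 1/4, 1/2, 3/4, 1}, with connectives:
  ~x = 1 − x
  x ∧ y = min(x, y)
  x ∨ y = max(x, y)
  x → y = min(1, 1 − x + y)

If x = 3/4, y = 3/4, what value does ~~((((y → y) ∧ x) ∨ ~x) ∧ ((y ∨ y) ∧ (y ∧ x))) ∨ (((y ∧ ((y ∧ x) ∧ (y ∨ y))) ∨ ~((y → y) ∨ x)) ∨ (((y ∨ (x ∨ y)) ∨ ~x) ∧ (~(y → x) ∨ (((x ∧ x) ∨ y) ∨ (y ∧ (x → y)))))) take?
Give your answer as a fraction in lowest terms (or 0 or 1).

y → y = 3/4 → 3/4 = 1
(y → y) ∧ x = 1 ∧ 3/4 = 3/4
~x = ~3/4 = 1/4
((y → y) ∧ x) ∨ ~x = 3/4 ∨ 1/4 = 3/4
y ∨ y = 3/4 ∨ 3/4 = 3/4
y ∧ x = 3/4 ∧ 3/4 = 3/4
(y ∨ y) ∧ (y ∧ x) = 3/4 ∧ 3/4 = 3/4
(((y → y) ∧ x) ∨ ~x) ∧ ((y ∨ y) ∧ (y ∧ x)) = 3/4 ∧ 3/4 = 3/4
~((((y → y) ∧ x) ∨ ~x) ∧ ((y ∨ y) ∧ (y ∧ x))) = ~3/4 = 1/4
~~((((y → y) ∧ x) ∨ ~x) ∧ ((y ∨ y) ∧ (y ∧ x))) = ~1/4 = 3/4
y ∧ x = 3/4 ∧ 3/4 = 3/4
y ∨ y = 3/4 ∨ 3/4 = 3/4
(y ∧ x) ∧ (y ∨ y) = 3/4 ∧ 3/4 = 3/4
y ∧ ((y ∧ x) ∧ (y ∨ y)) = 3/4 ∧ 3/4 = 3/4
y → y = 3/4 → 3/4 = 1
(y → y) ∨ x = 1 ∨ 3/4 = 1
~((y → y) ∨ x) = ~1 = 0
(y ∧ ((y ∧ x) ∧ (y ∨ y))) ∨ ~((y → y) ∨ x) = 3/4 ∨ 0 = 3/4
x ∨ y = 3/4 ∨ 3/4 = 3/4
y ∨ (x ∨ y) = 3/4 ∨ 3/4 = 3/4
~x = ~3/4 = 1/4
(y ∨ (x ∨ y)) ∨ ~x = 3/4 ∨ 1/4 = 3/4
y → x = 3/4 → 3/4 = 1
~(y → x) = ~1 = 0
x ∧ x = 3/4 ∧ 3/4 = 3/4
(x ∧ x) ∨ y = 3/4 ∨ 3/4 = 3/4
x → y = 3/4 → 3/4 = 1
y ∧ (x → y) = 3/4 ∧ 1 = 3/4
((x ∧ x) ∨ y) ∨ (y ∧ (x → y)) = 3/4 ∨ 3/4 = 3/4
~(y → x) ∨ (((x ∧ x) ∨ y) ∨ (y ∧ (x → y))) = 0 ∨ 3/4 = 3/4
((y ∨ (x ∨ y)) ∨ ~x) ∧ (~(y → x) ∨ (((x ∧ x) ∨ y) ∨ (y ∧ (x → y)))) = 3/4 ∧ 3/4 = 3/4
((y ∧ ((y ∧ x) ∧ (y ∨ y))) ∨ ~((y → y) ∨ x)) ∨ (((y ∨ (x ∨ y)) ∨ ~x) ∧ (~(y → x) ∨ (((x ∧ x) ∨ y) ∨ (y ∧ (x → y))))) = 3/4 ∨ 3/4 = 3/4
~~((((y → y) ∧ x) ∨ ~x) ∧ ((y ∨ y) ∧ (y ∧ x))) ∨ (((y ∧ ((y ∧ x) ∧ (y ∨ y))) ∨ ~((y → y) ∨ x)) ∨ (((y ∨ (x ∨ y)) ∨ ~x) ∧ (~(y → x) ∨ (((x ∧ x) ∨ y) ∨ (y ∧ (x → y)))))) = 3/4 ∨ 3/4 = 3/4

3/4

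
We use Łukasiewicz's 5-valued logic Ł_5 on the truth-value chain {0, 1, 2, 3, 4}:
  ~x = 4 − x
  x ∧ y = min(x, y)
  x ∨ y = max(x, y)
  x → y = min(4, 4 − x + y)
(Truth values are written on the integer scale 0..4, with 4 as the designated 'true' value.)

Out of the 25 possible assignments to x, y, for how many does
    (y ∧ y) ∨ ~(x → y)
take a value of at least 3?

13

value 4: 6 assignments (counts)
value 3: 7 assignments (counts)
value 2: 7 assignments
value 1: 4 assignments
value 0: 1 assignment
So 13 of the 25 assignments meet the threshold.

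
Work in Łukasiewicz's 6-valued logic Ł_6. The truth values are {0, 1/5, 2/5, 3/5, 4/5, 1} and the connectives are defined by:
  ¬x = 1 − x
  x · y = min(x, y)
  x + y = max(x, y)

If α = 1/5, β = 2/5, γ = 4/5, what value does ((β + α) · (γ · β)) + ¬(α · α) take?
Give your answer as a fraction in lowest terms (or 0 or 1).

β + α = 2/5 + 1/5 = 2/5
γ · β = 4/5 · 2/5 = 2/5
(β + α) · (γ · β) = 2/5 · 2/5 = 2/5
α · α = 1/5 · 1/5 = 1/5
¬(α · α) = ¬1/5 = 4/5
((β + α) · (γ · β)) + ¬(α · α) = 2/5 + 4/5 = 4/5

4/5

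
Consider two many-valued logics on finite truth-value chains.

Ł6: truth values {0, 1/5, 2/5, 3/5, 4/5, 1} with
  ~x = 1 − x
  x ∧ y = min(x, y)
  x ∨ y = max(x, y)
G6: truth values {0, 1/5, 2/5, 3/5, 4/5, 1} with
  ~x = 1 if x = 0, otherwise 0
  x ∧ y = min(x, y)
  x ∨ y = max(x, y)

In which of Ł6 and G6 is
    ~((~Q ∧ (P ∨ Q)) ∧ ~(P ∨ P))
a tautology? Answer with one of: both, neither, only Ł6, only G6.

only G6

In Ł6: at P = 0, Q = 1/5 the value is 4/5 — not a tautology.
In G6: every assignment gives 1 — tautology.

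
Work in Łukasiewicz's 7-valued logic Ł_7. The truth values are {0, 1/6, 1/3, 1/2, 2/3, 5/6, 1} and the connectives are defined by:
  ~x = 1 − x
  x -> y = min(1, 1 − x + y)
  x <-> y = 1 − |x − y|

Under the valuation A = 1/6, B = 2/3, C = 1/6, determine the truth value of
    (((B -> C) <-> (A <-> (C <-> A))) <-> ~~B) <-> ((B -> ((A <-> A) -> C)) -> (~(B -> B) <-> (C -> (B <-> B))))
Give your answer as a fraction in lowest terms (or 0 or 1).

B -> C = 2/3 -> 1/6 = 1/2
C <-> A = 1/6 <-> 1/6 = 1
A <-> (C <-> A) = 1/6 <-> 1 = 1/6
(B -> C) <-> (A <-> (C <-> A)) = 1/2 <-> 1/6 = 2/3
~B = ~2/3 = 1/3
~~B = ~1/3 = 2/3
((B -> C) <-> (A <-> (C <-> A))) <-> ~~B = 2/3 <-> 2/3 = 1
A <-> A = 1/6 <-> 1/6 = 1
(A <-> A) -> C = 1 -> 1/6 = 1/6
B -> ((A <-> A) -> C) = 2/3 -> 1/6 = 1/2
B -> B = 2/3 -> 2/3 = 1
~(B -> B) = ~1 = 0
B <-> B = 2/3 <-> 2/3 = 1
C -> (B <-> B) = 1/6 -> 1 = 1
~(B -> B) <-> (C -> (B <-> B)) = 0 <-> 1 = 0
(B -> ((A <-> A) -> C)) -> (~(B -> B) <-> (C -> (B <-> B))) = 1/2 -> 0 = 1/2
(((B -> C) <-> (A <-> (C <-> A))) <-> ~~B) <-> ((B -> ((A <-> A) -> C)) -> (~(B -> B) <-> (C -> (B <-> B)))) = 1 <-> 1/2 = 1/2

1/2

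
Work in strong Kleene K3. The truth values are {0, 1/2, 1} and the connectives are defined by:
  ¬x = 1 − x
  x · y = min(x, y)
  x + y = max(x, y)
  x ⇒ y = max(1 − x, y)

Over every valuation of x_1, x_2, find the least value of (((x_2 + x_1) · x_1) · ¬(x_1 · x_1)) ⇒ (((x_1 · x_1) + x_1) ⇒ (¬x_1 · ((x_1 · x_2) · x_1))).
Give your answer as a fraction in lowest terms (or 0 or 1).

Take x_1 = 1/2, x_2 = 0:
x_2 + x_1 = 0 + 1/2 = 1/2
(x_2 + x_1) · x_1 = 1/2 · 1/2 = 1/2
x_1 · x_1 = 1/2 · 1/2 = 1/2
¬(x_1 · x_1) = ¬1/2 = 1/2
((x_2 + x_1) · x_1) · ¬(x_1 · x_1) = 1/2 · 1/2 = 1/2
x_1 · x_1 = 1/2 · 1/2 = 1/2
(x_1 · x_1) + x_1 = 1/2 + 1/2 = 1/2
¬x_1 = ¬1/2 = 1/2
x_1 · x_2 = 1/2 · 0 = 0
(x_1 · x_2) · x_1 = 0 · 1/2 = 0
¬x_1 · ((x_1 · x_2) · x_1) = 1/2 · 0 = 0
((x_1 · x_1) + x_1) ⇒ (¬x_1 · ((x_1 · x_2) · x_1)) = 1/2 ⇒ 0 = 1/2
(((x_2 + x_1) · x_1) · ¬(x_1 · x_1)) ⇒ (((x_1 · x_1) + x_1) ⇒ (¬x_1 · ((x_1 · x_2) · x_1))) = 1/2 ⇒ 1/2 = 1/2
No assignment yields a value below 1/2, so this is the minimum.

1/2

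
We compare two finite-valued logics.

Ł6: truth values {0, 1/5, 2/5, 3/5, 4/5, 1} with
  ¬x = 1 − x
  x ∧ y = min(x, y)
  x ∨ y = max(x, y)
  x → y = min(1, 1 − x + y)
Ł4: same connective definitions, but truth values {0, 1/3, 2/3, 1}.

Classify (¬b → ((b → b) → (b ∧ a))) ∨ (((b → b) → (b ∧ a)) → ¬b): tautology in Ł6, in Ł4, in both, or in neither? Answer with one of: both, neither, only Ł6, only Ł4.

both

In Ł6: every assignment gives 1 — tautology.
In Ł4: every assignment gives 1 — tautology.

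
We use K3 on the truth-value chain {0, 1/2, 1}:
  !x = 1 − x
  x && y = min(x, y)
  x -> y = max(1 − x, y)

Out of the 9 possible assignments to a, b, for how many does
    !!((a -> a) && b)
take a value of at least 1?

a = 0, b = 0 ↦ 0  <
a = 0, b = 1/2 ↦ 1/2  <
a = 0, b = 1 ↦ 1  ≥
a = 1/2, b = 0 ↦ 0  <
a = 1/2, b = 1/2 ↦ 1/2  <
a = 1/2, b = 1 ↦ 1/2  <
a = 1, b = 0 ↦ 0  <
a = 1, b = 1/2 ↦ 1/2  <
a = 1, b = 1 ↦ 1  ≥
So 2 of the 9 assignments meet the threshold.

2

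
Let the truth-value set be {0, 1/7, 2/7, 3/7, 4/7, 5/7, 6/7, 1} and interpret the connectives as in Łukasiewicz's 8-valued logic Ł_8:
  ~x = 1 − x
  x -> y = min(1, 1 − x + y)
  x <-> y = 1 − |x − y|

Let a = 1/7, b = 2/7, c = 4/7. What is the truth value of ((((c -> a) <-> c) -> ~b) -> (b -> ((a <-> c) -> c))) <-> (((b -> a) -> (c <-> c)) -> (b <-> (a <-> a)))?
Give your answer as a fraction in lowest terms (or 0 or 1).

2/7

c -> a = 4/7 -> 1/7 = 4/7
(c -> a) <-> c = 4/7 <-> 4/7 = 1
~b = ~2/7 = 5/7
((c -> a) <-> c) -> ~b = 1 -> 5/7 = 5/7
a <-> c = 1/7 <-> 4/7 = 4/7
(a <-> c) -> c = 4/7 -> 4/7 = 1
b -> ((a <-> c) -> c) = 2/7 -> 1 = 1
(((c -> a) <-> c) -> ~b) -> (b -> ((a <-> c) -> c)) = 5/7 -> 1 = 1
b -> a = 2/7 -> 1/7 = 6/7
c <-> c = 4/7 <-> 4/7 = 1
(b -> a) -> (c <-> c) = 6/7 -> 1 = 1
a <-> a = 1/7 <-> 1/7 = 1
b <-> (a <-> a) = 2/7 <-> 1 = 2/7
((b -> a) -> (c <-> c)) -> (b <-> (a <-> a)) = 1 -> 2/7 = 2/7
((((c -> a) <-> c) -> ~b) -> (b -> ((a <-> c) -> c))) <-> (((b -> a) -> (c <-> c)) -> (b <-> (a <-> a))) = 1 <-> 2/7 = 2/7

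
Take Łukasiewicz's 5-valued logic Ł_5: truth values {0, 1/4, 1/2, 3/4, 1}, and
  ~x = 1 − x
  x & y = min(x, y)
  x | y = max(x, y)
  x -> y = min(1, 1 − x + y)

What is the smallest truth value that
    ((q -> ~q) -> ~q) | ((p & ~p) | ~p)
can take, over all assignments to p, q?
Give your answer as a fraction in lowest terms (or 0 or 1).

1/2

Take p = 1/2, q = 1/2:
~q = ~1/2 = 1/2
q -> ~q = 1/2 -> 1/2 = 1
~q = ~1/2 = 1/2
(q -> ~q) -> ~q = 1 -> 1/2 = 1/2
~p = ~1/2 = 1/2
p & ~p = 1/2 & 1/2 = 1/2
~p = ~1/2 = 1/2
(p & ~p) | ~p = 1/2 | 1/2 = 1/2
((q -> ~q) -> ~q) | ((p & ~p) | ~p) = 1/2 | 1/2 = 1/2
No assignment yields a value below 1/2, so this is the minimum.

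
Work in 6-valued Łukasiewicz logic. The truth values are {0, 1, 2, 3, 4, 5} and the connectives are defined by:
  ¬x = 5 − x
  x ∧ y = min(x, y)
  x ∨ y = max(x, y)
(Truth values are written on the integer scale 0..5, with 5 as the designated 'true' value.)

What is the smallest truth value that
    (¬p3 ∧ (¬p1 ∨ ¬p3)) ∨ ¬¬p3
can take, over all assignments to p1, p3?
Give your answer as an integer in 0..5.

Take p1 = 0, p3 = 2:
¬p3 = ¬2 = 3
¬p1 = ¬0 = 5
¬p3 = ¬2 = 3
¬p1 ∨ ¬p3 = 5 ∨ 3 = 5
¬p3 ∧ (¬p1 ∨ ¬p3) = 3 ∧ 5 = 3
¬p3 = ¬2 = 3
¬¬p3 = ¬3 = 2
(¬p3 ∧ (¬p1 ∨ ¬p3)) ∨ ¬¬p3 = 3 ∨ 2 = 3
No assignment yields a value below 3, so this is the minimum.

3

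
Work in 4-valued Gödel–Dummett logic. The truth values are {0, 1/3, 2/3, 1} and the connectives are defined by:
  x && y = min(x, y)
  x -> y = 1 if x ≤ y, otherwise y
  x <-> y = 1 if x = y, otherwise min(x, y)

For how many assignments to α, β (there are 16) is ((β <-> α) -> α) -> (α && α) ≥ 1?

α = 0, β = 0 ↦ 1  ≥
α = 0, β = 1/3 ↦ 0  <
α = 0, β = 2/3 ↦ 0  <
α = 0, β = 1 ↦ 0  <
α = 1/3, β = 0 ↦ 1/3  <
α = 1/3, β = 1/3 ↦ 1  ≥
α = 1/3, β = 2/3 ↦ 1/3  <
α = 1/3, β = 1 ↦ 1/3  <
α = 2/3, β = 0 ↦ 2/3  <
α = 2/3, β = 1/3 ↦ 2/3  <
α = 2/3, β = 2/3 ↦ 1  ≥
α = 2/3, β = 1 ↦ 2/3  <
α = 1, β = 0 ↦ 1  ≥
α = 1, β = 1/3 ↦ 1  ≥
α = 1, β = 2/3 ↦ 1  ≥
α = 1, β = 1 ↦ 1  ≥
So 7 of the 16 assignments meet the threshold.

7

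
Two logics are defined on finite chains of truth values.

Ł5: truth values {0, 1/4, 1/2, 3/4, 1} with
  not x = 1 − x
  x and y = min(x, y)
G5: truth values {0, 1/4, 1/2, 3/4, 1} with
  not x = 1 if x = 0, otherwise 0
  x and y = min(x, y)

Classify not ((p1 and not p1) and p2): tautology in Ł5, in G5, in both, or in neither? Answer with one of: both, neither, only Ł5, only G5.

only G5

In Ł5: at p1 = 1/4, p2 = 1/4 the value is 3/4 — not a tautology.
In G5: every assignment gives 1 — tautology.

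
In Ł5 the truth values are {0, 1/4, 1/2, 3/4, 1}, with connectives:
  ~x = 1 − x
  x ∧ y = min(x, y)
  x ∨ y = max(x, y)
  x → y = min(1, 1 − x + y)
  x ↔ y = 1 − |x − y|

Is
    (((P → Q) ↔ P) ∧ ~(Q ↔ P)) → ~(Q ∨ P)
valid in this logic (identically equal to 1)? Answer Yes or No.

No

Counterexample: take P = 1/4, Q = 1.
P → Q = 1/4 → 1 = 1
(P → Q) ↔ P = 1 ↔ 1/4 = 1/4
Q ↔ P = 1 ↔ 1/4 = 1/4
~(Q ↔ P) = ~1/4 = 3/4
((P → Q) ↔ P) ∧ ~(Q ↔ P) = 1/4 ∧ 3/4 = 1/4
Q ∨ P = 1 ∨ 1/4 = 1
~(Q ∨ P) = ~1 = 0
(((P → Q) ↔ P) ∧ ~(Q ↔ P)) → ~(Q ∨ P) = 1/4 → 0 = 3/4
This gives 3/4 ≠ 1.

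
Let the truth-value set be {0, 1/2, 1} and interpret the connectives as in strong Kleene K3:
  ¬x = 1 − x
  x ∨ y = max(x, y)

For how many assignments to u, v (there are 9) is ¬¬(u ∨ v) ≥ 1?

u = 0, v = 0 ↦ 0  <
u = 0, v = 1/2 ↦ 1/2  <
u = 0, v = 1 ↦ 1  ≥
u = 1/2, v = 0 ↦ 1/2  <
u = 1/2, v = 1/2 ↦ 1/2  <
u = 1/2, v = 1 ↦ 1  ≥
u = 1, v = 0 ↦ 1  ≥
u = 1, v = 1/2 ↦ 1  ≥
u = 1, v = 1 ↦ 1  ≥
So 5 of the 9 assignments meet the threshold.

5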